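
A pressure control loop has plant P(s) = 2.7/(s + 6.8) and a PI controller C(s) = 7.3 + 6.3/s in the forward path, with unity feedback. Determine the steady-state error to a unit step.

0

The open loop C(s)P(s) has a pole at the origin (type 1), so the static position error constant is infinite and e_ss = 1/(1+∞) = 0.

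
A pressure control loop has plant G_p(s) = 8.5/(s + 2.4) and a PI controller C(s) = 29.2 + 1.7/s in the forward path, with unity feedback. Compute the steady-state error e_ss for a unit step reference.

0

The open loop C(s)G_p(s) has a pole at the origin (type 1), so the static position error constant is infinite and e_ss = 1/(1+∞) = 0.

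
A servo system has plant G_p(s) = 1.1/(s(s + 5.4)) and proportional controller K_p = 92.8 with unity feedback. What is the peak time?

T_p = 0.323 s

Closed-loop characteristic equation: s² + 5.4s + 102.1 = 0, so ω_n = 10.1 rad/s and ζ = 5.4/(2·10.1) = 0.2672.
Damped frequency ω_d = ω_n√(1−ζ²) = 9.736 rad/s, so peak time T_p = π/ω_d = 0.323 s.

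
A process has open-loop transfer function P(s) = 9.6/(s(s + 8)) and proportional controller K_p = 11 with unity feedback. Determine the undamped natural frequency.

ω_n = 10.3 rad/s

The closed-loop denominator is s(s+8) + 11·9.6 = s² + 8s + 105.6.
Matching s² + 2ζω_n s + ω_n²: ω_n = √105.6 = 10.28 rad/s and 2ζω_n = 8, so ζ = 8/(2·10.28) = 0.389.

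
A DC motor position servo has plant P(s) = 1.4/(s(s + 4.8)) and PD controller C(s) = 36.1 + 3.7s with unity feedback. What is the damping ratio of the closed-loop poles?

Forward path: (36.1 + 3.7s)·1.4/(s(s+4.8)). The closed-loop characteristic equation is s² + (4.8 + 1.4·3.7)s + 1.4·36.1 = 0.
That is s² + 9.98s + 50.54 = 0, so ω_n = 7.109 rad/s and ζ = 9.98/(2·7.109) = 0.7019.

ζ = 0.702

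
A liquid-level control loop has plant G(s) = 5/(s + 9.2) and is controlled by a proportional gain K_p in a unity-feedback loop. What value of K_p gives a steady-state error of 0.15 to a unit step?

For a type-0 loop with proportional control, e_ss = 1/(1 + K_p·G(0)).
G(0) = 0.5435. Require 1/(1 + K_p·0.5435) = 0.15, so 1 + 0.5435·K_p = 6.667.
K_p = (6.667 − 1)/0.5435 = 10.4.

K_p = 10.4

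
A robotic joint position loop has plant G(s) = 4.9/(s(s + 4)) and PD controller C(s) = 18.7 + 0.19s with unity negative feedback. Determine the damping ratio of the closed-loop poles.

ζ = 0.258

Forward path: (18.7 + 0.19s)·4.9/(s(s+4)). The closed-loop characteristic equation is s² + (4 + 4.9·0.19)s + 4.9·18.7 = 0.
That is s² + 4.931s + 91.63 = 0, so ω_n = 9.572 rad/s and ζ = 4.931/(2·9.572) = 0.2576.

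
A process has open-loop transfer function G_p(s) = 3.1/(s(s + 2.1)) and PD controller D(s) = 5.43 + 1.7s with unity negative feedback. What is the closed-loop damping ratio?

Forward path: (5.43 + 1.7s)·3.1/(s(s+2.1)). The closed-loop characteristic equation is s² + (2.1 + 3.1·1.7)s + 3.1·5.43 = 0.
That is s² + 7.37s + 16.83 = 0, so ω_n = 4.103 rad/s and ζ = 7.37/(2·4.103) = 0.8982.

ζ = 0.898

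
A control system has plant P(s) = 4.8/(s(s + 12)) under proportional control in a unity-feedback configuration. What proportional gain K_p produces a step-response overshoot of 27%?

From %OS = 100·exp(−πζ/√(1−ζ²)) = 27%, ζ = −ln(0.27)/√(π²+ln²(0.27)) = 0.3847.
Characteristic equation s² + 12s + 4.8K_p = 0 gives ζ = 12/(2√(4.8K_p)).
Setting ζ = 0.3847: √(4.8K_p) = 12/(2·0.3847) = 15.6, so K_p = 243.3/4.8 = 50.7.

K_p = 50.7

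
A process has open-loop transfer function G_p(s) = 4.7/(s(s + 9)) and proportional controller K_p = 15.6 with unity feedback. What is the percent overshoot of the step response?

14.4%

Closed-loop characteristic equation: s² + 9s + 73.32 = 0, so ω_n = 8.563 rad/s and ζ = 9/(2·8.563) = 0.5255.
%OS = 100·exp(−πζ/√(1−ζ²)) = 100·exp(−π·0.5255/√0.7238) = 14.4%.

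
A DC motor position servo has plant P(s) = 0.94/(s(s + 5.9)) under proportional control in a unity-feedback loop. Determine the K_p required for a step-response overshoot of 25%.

K_p = 56.8

From %OS = 100·exp(−πζ/√(1−ζ²)) = 25%, ζ = −ln(0.25)/√(π²+ln²(0.25)) = 0.4037.
Characteristic equation s² + 5.9s + 0.94K_p = 0 gives ζ = 5.9/(2√(0.94K_p)).
Setting ζ = 0.4037: √(0.94K_p) = 5.9/(2·0.4037) = 7.307, so K_p = 53.39/0.94 = 56.8.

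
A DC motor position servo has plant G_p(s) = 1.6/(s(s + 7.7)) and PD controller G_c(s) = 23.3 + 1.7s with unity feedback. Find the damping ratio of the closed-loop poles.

ζ = 0.853

Forward path: (23.3 + 1.7s)·1.6/(s(s+7.7)). The closed-loop characteristic equation is s² + (7.7 + 1.6·1.7)s + 1.6·23.3 = 0.
That is s² + 10.42s + 37.28 = 0, so ω_n = 6.106 rad/s and ζ = 10.42/(2·6.106) = 0.8533.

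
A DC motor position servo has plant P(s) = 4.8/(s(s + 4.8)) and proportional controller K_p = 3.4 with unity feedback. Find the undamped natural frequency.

The closed-loop denominator is s(s+4.8) + 3.4·4.8 = s² + 4.8s + 16.32.
So ω_n² = 16.32 ⇒ ω_n = 4.04 rad/s, and ζ = 4.8/(2ω_n) = 0.594.

ω_n = 4.04 rad/s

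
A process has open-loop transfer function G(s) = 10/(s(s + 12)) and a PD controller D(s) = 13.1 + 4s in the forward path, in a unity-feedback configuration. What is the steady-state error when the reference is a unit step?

The open loop D(s)G(s) has a pole at the origin (type 1), so the static position error constant is infinite and e_ss = 1/(1+∞) = 0.

0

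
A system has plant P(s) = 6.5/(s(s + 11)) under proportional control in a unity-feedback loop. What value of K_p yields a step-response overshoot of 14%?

K_p = 16.5

From %OS = 100·exp(−πζ/√(1−ζ²)) = 14%, ζ = −ln(0.14)/√(π²+ln²(0.14)) = 0.5305.
Characteristic equation s² + 11s + 6.5K_p = 0 gives ζ = 11/(2√(6.5K_p)).
Setting ζ = 0.5305: √(6.5K_p) = 11/(2·0.5305) = 10.37, so K_p = 107.5/6.5 = 16.5.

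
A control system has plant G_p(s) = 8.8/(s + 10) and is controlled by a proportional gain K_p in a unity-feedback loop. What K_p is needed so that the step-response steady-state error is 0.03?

K_p = 36.7

Steady-state error for a unit step on this type-0 loop is 1/(1 + K_p·G_p(0)).
G_p(0) = 0.88. Require 1/(1 + K_p·0.88) = 0.03, so 1 + 0.88·K_p = 33.33.
K_p = (33.33 − 1)/0.88 = 36.7.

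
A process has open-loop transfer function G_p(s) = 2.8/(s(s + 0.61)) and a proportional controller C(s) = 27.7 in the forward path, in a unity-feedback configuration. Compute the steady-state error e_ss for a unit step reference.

0

The open loop C(s)G_p(s) has a pole at the origin (type 1), so the static position error constant is infinite and e_ss = 1/(1+∞) = 0.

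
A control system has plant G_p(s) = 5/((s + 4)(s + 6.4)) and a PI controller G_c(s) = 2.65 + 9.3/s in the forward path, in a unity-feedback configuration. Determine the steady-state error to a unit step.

0

The open loop G_c(s)G_p(s) has a pole at the origin (type 1), so the static position error constant is infinite and e_ss = 1/(1+∞) = 0.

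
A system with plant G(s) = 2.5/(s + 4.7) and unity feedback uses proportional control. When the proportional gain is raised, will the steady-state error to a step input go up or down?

The position error constant K_pos = K_p·G(0) grows with K_p, and e_ss = 1/(1+K_pos) falls.

decrease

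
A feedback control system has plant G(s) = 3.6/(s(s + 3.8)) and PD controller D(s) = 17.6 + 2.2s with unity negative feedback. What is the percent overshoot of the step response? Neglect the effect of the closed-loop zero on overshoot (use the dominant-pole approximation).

3.28%

Forward path: (17.6 + 2.2s)·3.6/(s(s+3.8)). The closed-loop characteristic equation is s² + (3.8 + 3.6·2.2)s + 3.6·17.6 = 0.
That is s² + 11.72s + 63.36 = 0, so ω_n = 7.96 rad/s and ζ = 11.72/(2·7.96) = 0.7362.
%OS = 100·exp(−πζ/√(1−ζ²)) = 3.28%.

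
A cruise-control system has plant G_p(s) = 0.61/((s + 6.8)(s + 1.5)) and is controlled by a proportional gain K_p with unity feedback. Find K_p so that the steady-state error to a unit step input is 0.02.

Steady-state error for a unit step on this type-0 loop is 1/(1 + K_p·G_p(0)).
G_p(0) = 0.0598. Require 1/(1 + K_p·0.0598) = 0.02, so 1 + 0.0598·K_p = 50.
K_p = (50 − 1)/0.0598 = 819.

K_p = 819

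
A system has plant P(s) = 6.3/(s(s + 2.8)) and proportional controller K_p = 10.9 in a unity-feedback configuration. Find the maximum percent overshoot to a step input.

58.4%

Closed-loop characteristic equation: s² + 2.8s + 68.67 = 0, so ω_n = 8.287 rad/s and ζ = 2.8/(2·8.287) = 0.1689.
%OS = 100·exp(−πζ/√(1−ζ²)) = 100·exp(−π·0.1689/√0.9715) = 58.4%.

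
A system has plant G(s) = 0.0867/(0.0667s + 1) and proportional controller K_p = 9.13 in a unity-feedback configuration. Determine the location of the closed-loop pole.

s = -26.86

Closed loop: T(s) = K_p·G/(1+K_p·G) = 0.7916/(0.0667s + 1 + 0.7916), with pole at s = −(1 + 0.7916)/0.0667 = −26.86.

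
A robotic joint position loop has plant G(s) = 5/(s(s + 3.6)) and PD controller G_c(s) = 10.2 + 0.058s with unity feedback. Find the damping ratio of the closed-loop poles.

Forward path: (10.2 + 0.058s)·5/(s(s+3.6)). The closed-loop characteristic equation is s² + (3.6 + 5·0.058)s + 5·10.2 = 0.
That is s² + 3.89s + 51 = 0, so ω_n = 7.141 rad/s and ζ = 3.89/(2·7.141) = 0.2724.

ζ = 0.272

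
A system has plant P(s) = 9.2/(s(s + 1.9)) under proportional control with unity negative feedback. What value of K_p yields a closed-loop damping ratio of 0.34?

K_p = 0.849

Closed-loop characteristic equation: s² + 1.9s + K_p·9.2 = 0.
So ω_n = √(9.2K_p) and 2ζω_n = 1.9, giving ζ = 1.9/(2√(9.2K_p)).
Setting ζ = 0.34: √(9.2K_p) = 1.9/(2·0.34) = 2.794, so K_p = 7.807/9.2 = 0.849.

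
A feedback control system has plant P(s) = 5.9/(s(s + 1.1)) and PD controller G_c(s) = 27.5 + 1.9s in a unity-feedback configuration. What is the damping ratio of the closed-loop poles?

Forward path: (27.5 + 1.9s)·5.9/(s(s+1.1)). The closed-loop characteristic equation is s² + (1.1 + 5.9·1.9)s + 5.9·27.5 = 0.
That is s² + 12.31s + 162.2 = 0, so ω_n = 12.74 rad/s and ζ = 12.31/(2·12.74) = 0.4832.

ζ = 0.483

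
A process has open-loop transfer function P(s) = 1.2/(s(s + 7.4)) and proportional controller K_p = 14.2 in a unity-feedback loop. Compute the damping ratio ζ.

ζ = 0.896

With unity feedback the closed-loop characteristic equation is s² + 7.4s + 14.2·1.2 = s² + 7.4s + 17.04 = 0.
So ω_n² = 17.04 ⇒ ω_n = 4.128 rad/s, and ζ = 7.4/(2ω_n) = 0.896.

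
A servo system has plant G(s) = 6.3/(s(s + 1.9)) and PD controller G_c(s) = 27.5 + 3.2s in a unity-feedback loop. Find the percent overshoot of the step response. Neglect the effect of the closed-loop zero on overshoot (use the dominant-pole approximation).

Forward path: (27.5 + 3.2s)·6.3/(s(s+1.9)). The closed-loop characteristic equation is s² + (1.9 + 6.3·3.2)s + 6.3·27.5 = 0.
That is s² + 22.06s + 173.2 = 0, so ω_n = 13.16 rad/s and ζ = 22.06/(2·13.16) = 0.838.
%OS = 100·exp(−πζ/√(1−ζ²)) = 0.803%.

0.803%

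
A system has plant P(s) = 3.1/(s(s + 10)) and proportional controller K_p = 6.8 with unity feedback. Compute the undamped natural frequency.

1 + K_p·P(s) = 0 gives s² + 10s + 21.08 = 0.
So ω_n² = 21.08 ⇒ ω_n = 4.591 rad/s, and ζ = 10/(2ω_n) = 1.09.

ω_n = 4.59 rad/s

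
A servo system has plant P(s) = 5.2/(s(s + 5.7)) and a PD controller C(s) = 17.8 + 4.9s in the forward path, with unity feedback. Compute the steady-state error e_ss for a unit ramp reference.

The loop has one pole at the origin (type 1). Velocity error constant K_v = lim_{s→0} s·C(s)P(s) = 17.8·5.2/5.7 = 16.24.
Steady-state error to a unit ramp: e_ss = 1/K_v = 0.0616.

0.0616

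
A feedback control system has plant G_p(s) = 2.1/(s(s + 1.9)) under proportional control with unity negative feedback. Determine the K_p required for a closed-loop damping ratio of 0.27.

Closed-loop characteristic equation: s² + 1.9s + K_p·2.1 = 0.
So ω_n = √(2.1K_p) and 2ζω_n = 1.9, giving ζ = 1.9/(2√(2.1K_p)).
Setting ζ = 0.27: √(2.1K_p) = 1.9/(2·0.27) = 3.519, so K_p = 12.38/2.1 = 5.9.

K_p = 5.9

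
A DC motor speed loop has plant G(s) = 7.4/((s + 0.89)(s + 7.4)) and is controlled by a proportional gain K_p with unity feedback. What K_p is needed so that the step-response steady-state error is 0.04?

K_p = 21.4

For a type-0 loop with proportional control, e_ss = 1/(1 + K_p·G(0)).
G(0) = 1.124. Require 1/(1 + K_p·1.124) = 0.04, so 1 + 1.124·K_p = 25.
K_p = (25 − 1)/1.124 = 21.4.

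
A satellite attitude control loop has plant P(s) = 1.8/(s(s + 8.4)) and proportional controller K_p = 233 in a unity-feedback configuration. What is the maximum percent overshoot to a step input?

51.8%

From 1 + K_pP(s) = 0: s² + 8.4s + 419.4 = 0 ⇒ ω_n = 20.48, ζ = 0.2051.
%OS = 100·exp(−πζ/√(1−ζ²)) = 100·exp(−π·0.2051/√0.9579) = 51.8%.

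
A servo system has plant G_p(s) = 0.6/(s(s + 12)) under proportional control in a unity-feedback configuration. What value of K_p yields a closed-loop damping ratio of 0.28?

K_p = 765

Closed-loop characteristic equation: s² + 12s + K_p·0.6 = 0.
So ω_n = √(0.6K_p) and 2ζω_n = 12, giving ζ = 12/(2√(0.6K_p)).
Setting ζ = 0.28: √(0.6K_p) = 12/(2·0.28) = 21.43, so K_p = 459.2/0.6 = 765.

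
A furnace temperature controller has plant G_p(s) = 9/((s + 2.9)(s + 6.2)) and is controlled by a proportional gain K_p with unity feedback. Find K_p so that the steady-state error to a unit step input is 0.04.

K_p = 47.9

The loop is type 0, so e_ss(step) = 1/(1 + K_pos) with K_pos = K_p·G_p(0).
G_p(0) = 0.5006. Require 1/(1 + K_p·0.5006) = 0.04, so 1 + 0.5006·K_p = 25.
K_p = (25 − 1)/0.5006 = 47.9.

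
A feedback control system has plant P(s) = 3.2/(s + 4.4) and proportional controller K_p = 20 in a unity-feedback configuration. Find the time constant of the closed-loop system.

τ = 0.0146 s

Closed-loop transfer function: T(s) = K_p·P(s)/(1 + K_p·P(s)) = 64/(s + 4.4 + 64) = 64/(s + 68.4).
Time constant τ = 1/68.4 = 0.0146 s.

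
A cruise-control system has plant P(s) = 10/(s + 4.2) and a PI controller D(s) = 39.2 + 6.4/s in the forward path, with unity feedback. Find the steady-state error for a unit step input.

The open loop D(s)P(s) has a pole at the origin (type 1), so the static position error constant is infinite and e_ss = 1/(1+∞) = 0.

0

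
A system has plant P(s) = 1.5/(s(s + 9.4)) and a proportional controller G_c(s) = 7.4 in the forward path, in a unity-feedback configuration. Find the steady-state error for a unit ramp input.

0.847

The loop has one pole at the origin (type 1). Velocity error constant K_v = lim_{s→0} s·G_c(s)P(s) = 7.4·1.5/9.4 = 1.181.
Steady-state error to a unit ramp: e_ss = 1/K_v = 0.847.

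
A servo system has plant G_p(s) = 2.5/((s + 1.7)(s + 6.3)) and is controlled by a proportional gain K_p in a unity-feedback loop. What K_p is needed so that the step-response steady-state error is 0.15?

The loop is type 0, so e_ss(step) = 1/(1 + K_pos) with K_pos = K_p·G_p(0).
G_p(0) = 0.2334. Require 1/(1 + K_p·0.2334) = 0.15, so 1 + 0.2334·K_p = 6.667.
K_p = (6.667 − 1)/0.2334 = 24.3.

K_p = 24.3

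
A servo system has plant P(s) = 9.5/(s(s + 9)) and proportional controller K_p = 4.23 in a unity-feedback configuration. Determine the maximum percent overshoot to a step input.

Closed-loop characteristic equation: s² + 9s + 40.19 = 0, so ω_n = 6.339 rad/s and ζ = 9/(2·6.339) = 0.7099.
%OS = 100·exp(−πζ/√(1−ζ²)) = 100·exp(−π·0.7099/√0.4961) = 4.22%.

4.22%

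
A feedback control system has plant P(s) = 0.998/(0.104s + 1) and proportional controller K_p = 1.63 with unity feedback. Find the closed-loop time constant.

Closed loop: T(s) = K_p·P/(1+K_p·P) = 1.627/(0.104s + 1 + 1.627), with pole at s = −(1 + 1.627)/0.104 = −25.26.
Closed-loop time constant τ = 1/25.26 = 0.0396 s.

τ = 0.0396 s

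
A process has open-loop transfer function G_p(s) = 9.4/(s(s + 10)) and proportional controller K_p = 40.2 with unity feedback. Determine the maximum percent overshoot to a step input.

Closed-loop characteristic equation: s² + 10s + 377.9 = 0, so ω_n = 19.44 rad/s and ζ = 10/(2·19.44) = 0.2572.
%OS = 100·exp(−πζ/√(1−ζ²)) = 100·exp(−π·0.2572/√0.9338) = 43.3%.

43.3%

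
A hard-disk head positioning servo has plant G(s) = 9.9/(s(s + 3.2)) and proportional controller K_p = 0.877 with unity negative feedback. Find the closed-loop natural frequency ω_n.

1 + K_p·G(s) = 0 gives s² + 3.2s + 8.682 = 0.
Matching s² + 2ζω_n s + ω_n²: ω_n = √8.682 = 2.947 rad/s and 2ζω_n = 3.2, so ζ = 3.2/(2·2.947) = 0.543.

ω_n = 2.95 rad/s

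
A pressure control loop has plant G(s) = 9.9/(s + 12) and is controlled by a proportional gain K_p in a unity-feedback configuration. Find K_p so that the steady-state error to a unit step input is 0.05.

K_p = 23

For a type-0 loop with proportional control, e_ss = 1/(1 + K_p·G(0)).
G(0) = 0.825. Require 1/(1 + K_p·0.825) = 0.05, so 1 + 0.825·K_p = 20.
K_p = (20 − 1)/0.825 = 23.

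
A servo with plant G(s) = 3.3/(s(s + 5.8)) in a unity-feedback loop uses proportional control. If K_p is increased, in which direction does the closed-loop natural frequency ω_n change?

ω_n = √(3.3·K_p), which grows with K_p.

increase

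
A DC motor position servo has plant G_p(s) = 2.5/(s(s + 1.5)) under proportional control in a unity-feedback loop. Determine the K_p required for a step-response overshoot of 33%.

K_p = 2.03

From %OS = 100·exp(−πζ/√(1−ζ²)) = 33%, ζ = −ln(0.33)/√(π²+ln²(0.33)) = 0.3328.
Characteristic equation s² + 1.5s + 2.5K_p = 0 gives ζ = 1.5/(2√(2.5K_p)).
Setting ζ = 0.3328: √(2.5K_p) = 1.5/(2·0.3328) = 2.254, so K_p = 5.079/2.5 = 2.03.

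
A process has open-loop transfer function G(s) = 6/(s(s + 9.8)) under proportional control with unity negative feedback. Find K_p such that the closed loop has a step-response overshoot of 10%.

From %OS = 100·exp(−πζ/√(1−ζ²)) = 10%, ζ = −ln(0.1)/√(π²+ln²(0.1)) = 0.5912.
Characteristic equation s² + 9.8s + 6K_p = 0 gives ζ = 9.8/(2√(6K_p)).
Setting ζ = 0.5912: √(6K_p) = 9.8/(2·0.5912) = 8.289, so K_p = 68.71/6 = 11.5.

K_p = 11.5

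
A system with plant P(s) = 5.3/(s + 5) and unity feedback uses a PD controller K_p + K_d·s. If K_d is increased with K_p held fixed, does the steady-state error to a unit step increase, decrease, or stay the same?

K_d affects only the transient (the s-coefficient); the DC loop gain, and hence e_ss, depends only on K_p.

unchanged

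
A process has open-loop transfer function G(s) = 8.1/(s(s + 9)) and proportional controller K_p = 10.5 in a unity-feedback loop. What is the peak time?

T_p = 0.39 s

From 1 + K_pG(s) = 0: s² + 9s + 85.05 = 0 ⇒ ω_n = 9.222, ζ = 0.488.
Damped frequency ω_d = ω_n√(1−ζ²) = 8.05 rad/s, so peak time T_p = π/ω_d = 0.39 s.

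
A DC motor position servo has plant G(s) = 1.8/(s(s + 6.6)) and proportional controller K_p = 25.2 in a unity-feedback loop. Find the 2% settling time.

From 1 + K_pG(s) = 0: s² + 6.6s + 45.36 = 0 ⇒ ω_n = 6.735, ζ = 0.49.
2% settling time T_s ≈ 4/(ζω_n) = 4/3.3 = 1.21 s.

T_s ≈ 1.21 s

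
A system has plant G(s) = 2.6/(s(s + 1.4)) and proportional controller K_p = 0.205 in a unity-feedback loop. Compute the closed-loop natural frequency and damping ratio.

With unity feedback the closed-loop characteristic equation is s² + 1.4s + 0.205·2.6 = s² + 1.4s + 0.533 = 0.
Matching s² + 2ζω_n s + ω_n²: ω_n = √0.533 = 0.7301 rad/s and 2ζω_n = 1.4, so ζ = 1.4/(2·0.7301) = 0.959.

ω_n = 0.73 rad/s, ζ = 0.959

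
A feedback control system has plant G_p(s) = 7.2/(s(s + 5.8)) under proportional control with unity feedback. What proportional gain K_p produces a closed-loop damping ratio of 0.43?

K_p = 6.32

Closed-loop characteristic equation: s² + 5.8s + K_p·7.2 = 0.
So ω_n = √(7.2K_p) and 2ζω_n = 5.8, giving ζ = 5.8/(2√(7.2K_p)).
Setting ζ = 0.43: √(7.2K_p) = 5.8/(2·0.43) = 6.744, so K_p = 45.48/7.2 = 6.32.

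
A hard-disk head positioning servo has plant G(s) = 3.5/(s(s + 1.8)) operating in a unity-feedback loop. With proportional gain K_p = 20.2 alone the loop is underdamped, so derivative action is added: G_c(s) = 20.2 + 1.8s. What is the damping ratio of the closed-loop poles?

Forward path: (20.2 + 1.8s)·3.5/(s(s+1.8)). The closed-loop characteristic equation is s² + (1.8 + 3.5·1.8)s + 3.5·20.2 = 0.
That is s² + 8.1s + 70.7 = 0, so ω_n = 8.408 rad/s and ζ = 8.1/(2·8.408) = 0.4817.

ζ = 0.482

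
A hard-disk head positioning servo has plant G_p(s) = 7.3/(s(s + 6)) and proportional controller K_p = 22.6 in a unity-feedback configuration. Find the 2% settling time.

From 1 + K_pG_p(s) = 0: s² + 6s + 165 = 0 ⇒ ω_n = 12.84, ζ = 0.2336.
2% settling time T_s ≈ 4/(ζω_n) = 4/3 = 1.33 s.

T_s ≈ 1.33 s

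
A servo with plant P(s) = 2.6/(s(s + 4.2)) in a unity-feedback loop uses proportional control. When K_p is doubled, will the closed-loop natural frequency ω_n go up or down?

increase

ω_n = √(2.6·K_p), which grows with K_p.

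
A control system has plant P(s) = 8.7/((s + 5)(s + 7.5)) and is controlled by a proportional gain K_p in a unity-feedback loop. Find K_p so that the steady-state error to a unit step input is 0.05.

Steady-state error for a unit step on this type-0 loop is 1/(1 + K_p·P(0)).
P(0) = 0.232. Require 1/(1 + K_p·0.232) = 0.05, so 1 + 0.232·K_p = 20.
K_p = (20 − 1)/0.232 = 81.9.

K_p = 81.9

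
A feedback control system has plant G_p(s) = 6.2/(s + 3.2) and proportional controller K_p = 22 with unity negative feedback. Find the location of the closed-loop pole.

Closed-loop transfer function: T(s) = K_p·G_p(s)/(1 + K_p·G_p(s)) = 136.4/(s + 3.2 + 136.4) = 136.4/(s + 139.6).
The closed-loop pole is at s = −139.6.

s = -139.6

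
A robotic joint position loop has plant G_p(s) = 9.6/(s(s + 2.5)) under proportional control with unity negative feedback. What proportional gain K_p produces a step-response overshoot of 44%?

From %OS = 100·exp(−πζ/√(1−ζ²)) = 44%, ζ = −ln(0.44)/√(π²+ln²(0.44)) = 0.2528.
Characteristic equation s² + 2.5s + 9.6K_p = 0 gives ζ = 2.5/(2√(9.6K_p)).
Setting ζ = 0.2528: √(9.6K_p) = 2.5/(2·0.2528) = 4.944, so K_p = 24.44/9.6 = 2.55.

K_p = 2.55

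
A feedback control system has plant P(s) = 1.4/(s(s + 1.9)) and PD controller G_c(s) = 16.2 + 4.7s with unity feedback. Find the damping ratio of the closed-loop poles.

ζ = 0.89

Forward path: (16.2 + 4.7s)·1.4/(s(s+1.9)). The closed-loop characteristic equation is s² + (1.9 + 1.4·4.7)s + 1.4·16.2 = 0.
That is s² + 8.48s + 22.68 = 0, so ω_n = 4.762 rad/s and ζ = 8.48/(2·4.762) = 0.8903.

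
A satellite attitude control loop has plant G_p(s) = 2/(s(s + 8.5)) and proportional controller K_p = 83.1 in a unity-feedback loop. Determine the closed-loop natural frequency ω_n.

1 + K_p·G_p(s) = 0 gives s² + 8.5s + 166.2 = 0.
So ω_n² = 166.2 ⇒ ω_n = 12.89 rad/s, and ζ = 8.5/(2ω_n) = 0.33.

ω_n = 12.9 rad/s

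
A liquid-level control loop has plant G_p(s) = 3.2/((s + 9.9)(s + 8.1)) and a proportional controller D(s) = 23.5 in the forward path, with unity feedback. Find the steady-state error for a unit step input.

The loop is type 0. Static position error constant K_pos = D(0)·G_p(0) = 23.5·0.03991 = 0.9378.
Steady-state error to a unit step: e_ss = 1/(1+K_pos) = 1/1.938 = 0.516.

0.516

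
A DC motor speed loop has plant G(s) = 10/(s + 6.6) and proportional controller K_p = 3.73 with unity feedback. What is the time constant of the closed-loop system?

τ = 0.0228 s

Closed-loop transfer function: T(s) = K_p·G(s)/(1 + K_p·G(s)) = 37.3/(s + 6.6 + 37.3) = 37.3/(s + 43.9).
Time constant τ = 1/43.9 = 0.0228 s.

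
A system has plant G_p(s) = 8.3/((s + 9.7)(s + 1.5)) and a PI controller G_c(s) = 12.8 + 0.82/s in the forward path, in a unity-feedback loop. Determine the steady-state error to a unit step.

The open loop G_c(s)G_p(s) has a pole at the origin (type 1), so the static position error constant is infinite and e_ss = 1/(1+∞) = 0.

0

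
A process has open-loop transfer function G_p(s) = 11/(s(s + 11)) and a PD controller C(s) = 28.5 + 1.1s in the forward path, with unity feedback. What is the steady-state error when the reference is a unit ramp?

0.0351

The loop has one pole at the origin (type 1). Velocity error constant K_v = lim_{s→0} s·C(s)G_p(s) = 28.5·11/11 = 28.5.
Steady-state error to a unit ramp: e_ss = 1/K_v = 0.0351.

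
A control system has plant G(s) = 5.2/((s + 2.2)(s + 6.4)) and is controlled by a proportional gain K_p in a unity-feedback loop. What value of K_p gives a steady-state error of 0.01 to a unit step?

For a type-0 loop with proportional control, e_ss = 1/(1 + K_p·G(0)).
G(0) = 0.3693. Require 1/(1 + K_p·0.3693) = 0.01, so 1 + 0.3693·K_p = 100.
K_p = (100 − 1)/0.3693 = 268.

K_p = 268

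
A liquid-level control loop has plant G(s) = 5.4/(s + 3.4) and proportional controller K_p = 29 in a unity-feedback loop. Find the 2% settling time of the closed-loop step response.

Closed-loop transfer function: T(s) = K_p·G(s)/(1 + K_p·G(s)) = 156.6/(s + 3.4 + 156.6) = 156.6/(s + 160).
Time constant τ = 1/160 = 0.00625 s, so the 2% settling time is about 4τ = 0.025 s.

T_s ≈ 0.025 s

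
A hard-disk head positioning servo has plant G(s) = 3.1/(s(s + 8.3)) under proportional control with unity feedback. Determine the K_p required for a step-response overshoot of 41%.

From %OS = 100·exp(−πζ/√(1−ζ²)) = 41%, ζ = −ln(0.41)/√(π²+ln²(0.41)) = 0.273.
Characteristic equation s² + 8.3s + 3.1K_p = 0 gives ζ = 8.3/(2√(3.1K_p)).
Setting ζ = 0.273: √(3.1K_p) = 8.3/(2·0.273) = 15.2, so K_p = 231/3.1 = 74.5.

K_p = 74.5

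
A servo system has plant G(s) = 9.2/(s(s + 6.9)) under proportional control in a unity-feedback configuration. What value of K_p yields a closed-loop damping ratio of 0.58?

K_p = 3.85

Closed-loop characteristic equation: s² + 6.9s + K_p·9.2 = 0.
So ω_n = √(9.2K_p) and 2ζω_n = 6.9, giving ζ = 6.9/(2√(9.2K_p)).
Setting ζ = 0.58: √(9.2K_p) = 6.9/(2·0.58) = 5.948, so K_p = 35.38/9.2 = 3.85.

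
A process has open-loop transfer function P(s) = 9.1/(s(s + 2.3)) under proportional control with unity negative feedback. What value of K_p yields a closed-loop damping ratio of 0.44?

Closed-loop characteristic equation: s² + 2.3s + K_p·9.1 = 0.
So ω_n = √(9.1K_p) and 2ζω_n = 2.3, giving ζ = 2.3/(2√(9.1K_p)).
Setting ζ = 0.44: √(9.1K_p) = 2.3/(2·0.44) = 2.614, so K_p = 6.831/9.1 = 0.751.

K_p = 0.751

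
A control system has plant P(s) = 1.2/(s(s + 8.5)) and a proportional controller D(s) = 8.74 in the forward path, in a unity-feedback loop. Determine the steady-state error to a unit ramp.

0.81

The loop has one pole at the origin (type 1). Velocity error constant K_v = lim_{s→0} s·D(s)P(s) = 8.74·1.2/8.5 = 1.234.
Steady-state error to a unit ramp: e_ss = 1/K_v = 0.81.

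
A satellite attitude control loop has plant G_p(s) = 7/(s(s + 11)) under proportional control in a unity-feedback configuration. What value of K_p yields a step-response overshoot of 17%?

K_p = 17.9

From %OS = 100·exp(−πζ/√(1−ζ²)) = 17%, ζ = −ln(0.17)/√(π²+ln²(0.17)) = 0.4913.
Characteristic equation s² + 11s + 7K_p = 0 gives ζ = 11/(2√(7K_p)).
Setting ζ = 0.4913: √(7K_p) = 11/(2·0.4913) = 11.2, so K_p = 125.3/7 = 17.9.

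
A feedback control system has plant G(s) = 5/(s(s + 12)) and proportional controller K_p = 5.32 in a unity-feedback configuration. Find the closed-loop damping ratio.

ζ = 1.16

The closed-loop denominator is s(s+12) + 5.32·5 = s² + 12s + 26.6.
Matching s² + 2ζω_n s + ω_n²: ω_n = √26.6 = 5.158 rad/s and 2ζω_n = 12, so ζ = 12/(2·5.158) = 1.16.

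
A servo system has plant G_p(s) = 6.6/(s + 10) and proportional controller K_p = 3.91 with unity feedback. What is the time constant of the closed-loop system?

Closed-loop transfer function: T(s) = K_p·G_p(s)/(1 + K_p·G_p(s)) = 25.81/(s + 10 + 25.81) = 25.81/(s + 35.81).
Time constant τ = 1/35.81 = 0.0279 s.

τ = 0.0279 s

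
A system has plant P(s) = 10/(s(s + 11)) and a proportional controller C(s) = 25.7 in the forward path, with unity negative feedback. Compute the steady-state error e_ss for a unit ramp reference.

0.0428

The loop has one pole at the origin (type 1). Velocity error constant K_v = lim_{s→0} s·C(s)P(s) = 25.7·10/11 = 23.36.
Steady-state error to a unit ramp: e_ss = 1/K_v = 0.0428.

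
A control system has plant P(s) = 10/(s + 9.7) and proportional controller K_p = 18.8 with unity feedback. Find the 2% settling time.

Closed-loop transfer function: T(s) = K_p·P(s)/(1 + K_p·P(s)) = 188/(s + 9.7 + 188) = 188/(s + 197.7).
Time constant τ = 1/197.7 = 0.005058 s, so the 2% settling time is about 4τ = 0.0202 s.

T_s ≈ 0.0202 s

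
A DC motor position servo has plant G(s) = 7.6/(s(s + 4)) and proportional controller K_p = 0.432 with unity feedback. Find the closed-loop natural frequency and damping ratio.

ω_n = 1.81 rad/s, ζ = 1.1

1 + K_p·G(s) = 0 gives s² + 4s + 3.283 = 0.
Matching s² + 2ζω_n s + ω_n²: ω_n = √3.283 = 1.812 rad/s and 2ζω_n = 4, so ζ = 4/(2·1.812) = 1.1.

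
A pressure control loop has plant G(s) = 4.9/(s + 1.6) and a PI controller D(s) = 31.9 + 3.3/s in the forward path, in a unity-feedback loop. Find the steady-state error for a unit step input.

The open loop D(s)G(s) has a pole at the origin (type 1), so the static position error constant is infinite and e_ss = 1/(1+∞) = 0.

0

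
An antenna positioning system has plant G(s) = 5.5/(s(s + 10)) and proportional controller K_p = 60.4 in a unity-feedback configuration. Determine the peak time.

Closed-loop characteristic equation: s² + 10s + 332.2 = 0, so ω_n = 18.23 rad/s and ζ = 10/(2·18.23) = 0.2743.
Damped frequency ω_d = ω_n√(1−ζ²) = 17.53 rad/s, so peak time T_p = π/ω_d = 0.179 s.

T_p = 0.179 s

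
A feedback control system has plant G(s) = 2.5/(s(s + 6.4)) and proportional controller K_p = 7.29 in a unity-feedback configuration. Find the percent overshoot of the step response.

The closed-loop denominator s² + 6.4s + 18.23 gives ω_n = √18.23 = 4.269 and ζ = 6.4/(2ω_n) = 0.7496.
%OS = 100·exp(−πζ/√(1−ζ²)) = 100·exp(−π·0.7496/√0.4381) = 2.85%.

2.85%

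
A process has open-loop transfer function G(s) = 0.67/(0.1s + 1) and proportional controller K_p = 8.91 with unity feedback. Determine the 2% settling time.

T_s ≈ 0.0574 s

Closed loop: T(s) = K_p·G/(1+K_p·G) = 5.97/(0.1s + 1 + 5.97), with pole at s = −(1 + 5.97)/0.1 = −69.7.
τ = 1/69.7 = 0.01435 s, so 2% settling time ≈ 4τ = 0.0574 s.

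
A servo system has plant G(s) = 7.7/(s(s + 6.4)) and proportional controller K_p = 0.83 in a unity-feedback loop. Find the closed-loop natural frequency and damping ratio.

1 + K_p·G(s) = 0 gives s² + 6.4s + 6.391 = 0.
So ω_n² = 6.391 ⇒ ω_n = 2.528 rad/s, and ζ = 6.4/(2ω_n) = 1.27.

ω_n = 2.53 rad/s, ζ = 1.27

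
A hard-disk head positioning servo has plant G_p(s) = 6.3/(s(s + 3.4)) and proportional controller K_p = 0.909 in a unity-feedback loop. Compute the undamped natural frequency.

The closed-loop denominator is s(s+3.4) + 0.909·6.3 = s² + 3.4s + 5.727.
So ω_n² = 5.727 ⇒ ω_n = 2.393 rad/s, and ζ = 3.4/(2ω_n) = 0.71.

ω_n = 2.39 rad/s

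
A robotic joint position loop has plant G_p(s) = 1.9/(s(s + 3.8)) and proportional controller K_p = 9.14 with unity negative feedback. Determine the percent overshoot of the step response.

20%

From 1 + K_pG_p(s) = 0: s² + 3.8s + 17.37 = 0 ⇒ ω_n = 4.167, ζ = 0.4559.
%OS = 100·exp(−πζ/√(1−ζ²)) = 100·exp(−π·0.4559/√0.7921) = 20%.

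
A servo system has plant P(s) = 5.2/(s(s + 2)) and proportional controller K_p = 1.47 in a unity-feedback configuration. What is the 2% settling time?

From 1 + K_pP(s) = 0: s² + 2s + 7.644 = 0 ⇒ ω_n = 2.765, ζ = 0.3617.
2% settling time T_s ≈ 4/(ζω_n) = 4/1 = 4 s.

T_s ≈ 4 s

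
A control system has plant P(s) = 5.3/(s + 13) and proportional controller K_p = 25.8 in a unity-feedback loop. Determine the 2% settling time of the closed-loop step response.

Closed-loop transfer function: T(s) = K_p·P(s)/(1 + K_p·P(s)) = 136.7/(s + 13 + 136.7) = 136.7/(s + 149.7).
Time constant τ = 1/149.7 = 0.006678 s, so the 2% settling time is about 4τ = 0.0267 s.

T_s ≈ 0.0267 s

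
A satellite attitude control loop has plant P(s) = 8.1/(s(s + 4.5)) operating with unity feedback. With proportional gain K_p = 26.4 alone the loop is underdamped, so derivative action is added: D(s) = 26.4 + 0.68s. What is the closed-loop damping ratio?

ζ = 0.342

Forward path: (26.4 + 0.68s)·8.1/(s(s+4.5)). The closed-loop characteristic equation is s² + (4.5 + 8.1·0.68)s + 8.1·26.4 = 0.
That is s² + 10.01s + 213.8 = 0, so ω_n = 14.62 rad/s and ζ = 10.01/(2·14.62) = 0.3422.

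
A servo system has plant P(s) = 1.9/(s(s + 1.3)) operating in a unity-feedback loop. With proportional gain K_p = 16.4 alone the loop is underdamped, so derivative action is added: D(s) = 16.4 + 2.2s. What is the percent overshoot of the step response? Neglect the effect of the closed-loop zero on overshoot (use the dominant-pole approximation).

17%

Forward path: (16.4 + 2.2s)·1.9/(s(s+1.3)). The closed-loop characteristic equation is s² + (1.3 + 1.9·2.2)s + 1.9·16.4 = 0.
That is s² + 5.48s + 31.16 = 0, so ω_n = 5.582 rad/s and ζ = 5.48/(2·5.582) = 0.4909.
%OS = 100·exp(−πζ/√(1−ζ²)) = 17%.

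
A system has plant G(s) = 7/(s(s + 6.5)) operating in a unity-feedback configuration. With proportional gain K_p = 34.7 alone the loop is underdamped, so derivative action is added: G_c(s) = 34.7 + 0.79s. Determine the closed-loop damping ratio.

Forward path: (34.7 + 0.79s)·7/(s(s+6.5)). The closed-loop characteristic equation is s² + (6.5 + 7·0.79)s + 7·34.7 = 0.
That is s² + 12.03s + 242.9 = 0, so ω_n = 15.59 rad/s and ζ = 12.03/(2·15.59) = 0.3859.

ζ = 0.386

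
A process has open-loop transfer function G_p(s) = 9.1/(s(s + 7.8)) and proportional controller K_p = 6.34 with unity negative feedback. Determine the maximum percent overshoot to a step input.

15.3%

From 1 + K_pG_p(s) = 0: s² + 7.8s + 57.69 = 0 ⇒ ω_n = 7.596, ζ = 0.5135.
%OS = 100·exp(−πζ/√(1−ζ²)) = 100·exp(−π·0.5135/√0.7364) = 15.3%.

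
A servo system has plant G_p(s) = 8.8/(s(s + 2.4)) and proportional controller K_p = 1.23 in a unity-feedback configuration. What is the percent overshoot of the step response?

The closed-loop denominator s² + 2.4s + 10.82 gives ω_n = √10.82 = 3.29 and ζ = 2.4/(2ω_n) = 0.3647.
%OS = 100·exp(−πζ/√(1−ζ²)) = 100·exp(−π·0.3647/√0.867) = 29.2%.

29.2%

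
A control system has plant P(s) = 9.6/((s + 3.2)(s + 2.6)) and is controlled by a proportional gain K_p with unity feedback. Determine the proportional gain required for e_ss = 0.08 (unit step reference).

Steady-state error for a unit step on this type-0 loop is 1/(1 + K_p·P(0)).
P(0) = 1.154. Require 1/(1 + K_p·1.154) = 0.08, so 1 + 1.154·K_p = 12.5.
K_p = (12.5 − 1)/1.154 = 9.97.

K_p = 9.97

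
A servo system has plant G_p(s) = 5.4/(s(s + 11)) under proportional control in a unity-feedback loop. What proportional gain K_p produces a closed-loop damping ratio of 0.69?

K_p = 11.8

Closed-loop characteristic equation: s² + 11s + K_p·5.4 = 0.
So ω_n = √(5.4K_p) and 2ζω_n = 11, giving ζ = 11/(2√(5.4K_p)).
Setting ζ = 0.69: √(5.4K_p) = 11/(2·0.69) = 7.971, so K_p = 63.54/5.4 = 11.8.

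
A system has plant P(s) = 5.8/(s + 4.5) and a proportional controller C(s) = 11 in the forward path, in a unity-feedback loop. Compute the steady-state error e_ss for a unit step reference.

The loop is type 0. Static position error constant K_pos = C(0)·P(0) = 11·1.289 = 14.18.
Steady-state error to a unit step: e_ss = 1/(1+K_pos) = 1/15.18 = 0.0659.

0.0659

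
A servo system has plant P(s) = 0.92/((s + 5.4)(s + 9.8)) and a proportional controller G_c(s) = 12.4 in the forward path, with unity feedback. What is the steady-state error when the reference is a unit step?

0.823

The loop is type 0. Static position error constant K_pos = G_c(0)·P(0) = 12.4·0.01738 = 0.2156.
Steady-state error to a unit step: e_ss = 1/(1+K_pos) = 1/1.216 = 0.823.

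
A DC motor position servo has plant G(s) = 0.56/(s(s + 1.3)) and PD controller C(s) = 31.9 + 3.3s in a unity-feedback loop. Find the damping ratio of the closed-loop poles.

Forward path: (31.9 + 3.3s)·0.56/(s(s+1.3)). The closed-loop characteristic equation is s² + (1.3 + 0.56·3.3)s + 0.56·31.9 = 0.
That is s² + 3.148s + 17.86 = 0, so ω_n = 4.227 rad/s and ζ = 3.148/(2·4.227) = 0.3724.

ζ = 0.372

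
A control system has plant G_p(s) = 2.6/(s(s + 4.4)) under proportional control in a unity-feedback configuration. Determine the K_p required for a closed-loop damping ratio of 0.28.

K_p = 23.7

Closed-loop characteristic equation: s² + 4.4s + K_p·2.6 = 0.
So ω_n = √(2.6K_p) and 2ζω_n = 4.4, giving ζ = 4.4/(2√(2.6K_p)).
Setting ζ = 0.28: √(2.6K_p) = 4.4/(2·0.28) = 7.857, so K_p = 61.73/2.6 = 23.7.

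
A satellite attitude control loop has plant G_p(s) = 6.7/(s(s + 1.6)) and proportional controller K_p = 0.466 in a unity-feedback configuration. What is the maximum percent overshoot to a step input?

20.3%

Closed-loop characteristic equation: s² + 1.6s + 3.122 = 0, so ω_n = 1.767 rad/s and ζ = 1.6/(2·1.767) = 0.4528.
%OS = 100·exp(−πζ/√(1−ζ²)) = 100·exp(−π·0.4528/√0.795) = 20.3%.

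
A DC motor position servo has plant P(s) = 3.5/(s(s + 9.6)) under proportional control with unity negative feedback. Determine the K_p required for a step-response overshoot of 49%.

From %OS = 100·exp(−πζ/√(1−ζ²)) = 49%, ζ = −ln(0.49)/√(π²+ln²(0.49)) = 0.2214.
Characteristic equation s² + 9.6s + 3.5K_p = 0 gives ζ = 9.6/(2√(3.5K_p)).
Setting ζ = 0.2214: √(3.5K_p) = 9.6/(2·0.2214) = 21.68, so K_p = 469.9/3.5 = 134.

K_p = 134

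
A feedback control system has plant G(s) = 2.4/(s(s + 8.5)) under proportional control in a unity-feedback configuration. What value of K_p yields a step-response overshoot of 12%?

K_p = 24

From %OS = 100·exp(−πζ/√(1−ζ²)) = 12%, ζ = −ln(0.12)/√(π²+ln²(0.12)) = 0.5594.
Characteristic equation s² + 8.5s + 2.4K_p = 0 gives ζ = 8.5/(2√(2.4K_p)).
Setting ζ = 0.5594: √(2.4K_p) = 8.5/(2·0.5594) = 7.597, so K_p = 57.72/2.4 = 24.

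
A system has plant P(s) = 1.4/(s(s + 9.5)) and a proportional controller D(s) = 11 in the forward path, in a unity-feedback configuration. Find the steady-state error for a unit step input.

0

The open loop D(s)P(s) has a pole at the origin (type 1), so the static position error constant is infinite and e_ss = 1/(1+∞) = 0.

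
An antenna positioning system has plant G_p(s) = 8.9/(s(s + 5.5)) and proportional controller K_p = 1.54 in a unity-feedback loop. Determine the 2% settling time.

T_s ≈ 1.45 s

The closed-loop denominator s² + 5.5s + 13.71 gives ω_n = √13.71 = 3.702 and ζ = 5.5/(2ω_n) = 0.7428.
2% settling time T_s ≈ 4/(ζω_n) = 4/2.75 = 1.45 s.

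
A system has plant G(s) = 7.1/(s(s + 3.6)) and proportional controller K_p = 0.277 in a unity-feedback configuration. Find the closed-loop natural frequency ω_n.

ω_n = 1.4 rad/s

With unity feedback the closed-loop characteristic equation is s² + 3.6s + 0.277·7.1 = s² + 3.6s + 1.967 = 0.
Matching s² + 2ζω_n s + ω_n²: ω_n = √1.967 = 1.402 rad/s and 2ζω_n = 3.6, so ζ = 3.6/(2·1.402) = 1.28.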